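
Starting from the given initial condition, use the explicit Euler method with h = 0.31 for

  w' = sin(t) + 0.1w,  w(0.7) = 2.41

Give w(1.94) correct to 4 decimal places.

Euler: w_{n+1} = w_n + h·f(t_n, w_n).
t=0.700000, w=2.410000: f=0.885218 → w ← 2.410000 + 0.31·0.885218 = 2.684417
t=1.010000, w=2.684417: f=1.115274 → w ← 2.684417 + 0.31·1.115274 = 3.030152
t=1.320000, w=3.030152: f=1.271730 → w ← 3.030152 + 0.31·1.271730 = 3.424389
t=1.630000, w=3.424389: f=1.340687 → w ← 3.424389 + 0.31·1.340687 = 3.840002
w(1.94) ≈ 3.8400

3.8400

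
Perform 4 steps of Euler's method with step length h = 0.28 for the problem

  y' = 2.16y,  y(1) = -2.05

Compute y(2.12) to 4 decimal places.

Euler: y_{n+1} = y_n + h·f(s_n, y_n).
s=1.000000, y=-2.050000: f=-4.428000 → y ← -2.050000 + 0.28·(-4.428000) = -3.289840
s=1.280000, y=-3.289840: f=-7.106054 → y ← -3.289840 + 0.28·(-7.106054) = -5.279535
s=1.560000, y=-5.279535: f=-11.403796 → y ← -5.279535 + 0.28·(-11.403796) = -8.472598
s=1.840000, y=-8.472598: f=-18.300812 → y ← -8.472598 + 0.28·(-18.300812) = -13.596825
y(2.12) ≈ -13.5968

-13.5968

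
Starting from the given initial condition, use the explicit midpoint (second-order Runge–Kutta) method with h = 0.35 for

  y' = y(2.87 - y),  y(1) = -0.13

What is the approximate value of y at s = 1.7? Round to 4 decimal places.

Midpoint: k1 = f(s_n, y_n); k2 = f(s_n + h/2, y_n + (h/2)·k1); y_{n+1} = y_n + h·k2.
s=1.000000, y=-0.130000:
  k1 = f(1.000000, -0.130000) = -0.390000
  k2 = f(1.175000, -0.198250) = -0.608281
  y ← -0.130000 + 0.35·(-0.608281) = -0.342898
s=1.350000, y=-0.342898:
  k1 = f(1.350000, -0.342898) = -1.101697
  k2 = f(1.525000, -0.535695) = -1.824414
  y ← -0.342898 + 0.35·(-1.824414) = -0.981443
y(1.7) ≈ -0.9814

-0.9814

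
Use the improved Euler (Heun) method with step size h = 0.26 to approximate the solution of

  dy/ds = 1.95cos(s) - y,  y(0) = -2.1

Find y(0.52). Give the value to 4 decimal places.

Heun: k1 = f(s_n, y_n); k2 = f(s_n + h, y_n + h·k1); y_{n+1} = y_n + (h/2)·(k1 + k2).
s=0.000000, y=-2.100000:
  k1 = f(0.000000, -2.100000) = 4.050000
  k2 = f(0.260000, -1.047000) = 2.931460
  y ← -2.100000 + (0.26/2)·(4.050000 + 2.931460) = -1.192410
s=0.260000, y=-1.192410:
  k1 = f(0.260000, -1.192410) = 3.076871
  k2 = f(0.520000, -0.392424) = 2.084671
  y ← -1.192410 + (0.26/2)·(3.076871 + 2.084671) = -0.521410
y(0.52) ≈ -0.5214

-0.5214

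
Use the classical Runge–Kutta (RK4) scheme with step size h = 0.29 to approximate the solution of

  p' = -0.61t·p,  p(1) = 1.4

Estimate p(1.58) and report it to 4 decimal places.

0.8870

RK4: k1 = f(t_n, p_n); k2 = f(t_n + h/2, p_n + (h/2)·k1); k3 = f(t_n + h/2, p_n + (h/2)·k2); k4 = f(t_n + h, p_n + h·k3); p_{n+1} = p_n + (h/6)·(k1 + 2k2 + 2k3 + k4).
t=1.000000, p=1.400000:
  k1 = f(1.000000, 1.400000) = -0.854000
  k2 = f(1.145000, 1.276170) = -0.891341
  k3 = f(1.145000, 1.270756) = -0.887559
  k4 = f(1.290000, 1.142608) = -0.899118
  p ← 1.400000 + (0.29/6)·(k1 + 2k2 + 2k3 + k4) = 1.143306
t=1.290000, p=1.143306:
  k1 = f(1.290000, 1.143306) = -0.899667
  k2 = f(1.435000, 1.012854) = -0.886602
  k3 = f(1.435000, 1.014748) = -0.888260
  k4 = f(1.580000, 0.885710) = -0.853648
  p ← 1.143306 + (0.29/6)·(k1 + 2k2 + 2k3 + k4) = 0.886992
p(1.58) ≈ 0.8870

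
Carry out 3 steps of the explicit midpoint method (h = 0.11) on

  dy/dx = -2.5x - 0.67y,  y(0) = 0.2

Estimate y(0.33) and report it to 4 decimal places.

Midpoint: k1 = f(x_n, y_n); k2 = f(x_n + h/2, y_n + (h/2)·k1); y_{n+1} = y_n + h·k2.
x=0.000000, y=0.200000:
  k1 = f(0.000000, 0.200000) = -0.134000
  k2 = f(0.055000, 0.192630) = -0.266562
  y ← 0.200000 + 0.11·(-0.266562) = 0.170678
x=0.110000, y=0.170678:
  k1 = f(0.110000, 0.170678) = -0.389354
  k2 = f(0.165000, 0.149264) = -0.512507
  y ← 0.170678 + 0.11·(-0.512507) = 0.114302
x=0.220000, y=0.114302:
  k1 = f(0.220000, 0.114302) = -0.626583
  k2 = f(0.275000, 0.079840) = -0.740993
  y ← 0.114302 + 0.11·(-0.740993) = 0.032793
y(0.33) ≈ 0.0328

0.0328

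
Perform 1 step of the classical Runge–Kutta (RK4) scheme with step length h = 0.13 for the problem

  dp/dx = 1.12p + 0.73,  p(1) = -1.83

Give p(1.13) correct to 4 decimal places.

RK4: k1 = f(x_n, p_n); k2 = f(x_n + h/2, p_n + (h/2)·k1); k3 = f(x_n + h/2, p_n + (h/2)·k2); k4 = f(x_n + h, p_n + h·k3); p_{n+1} = p_n + (h/6)·(k1 + 2k2 + 2k3 + k4).
x=1.000000, p=-1.830000:
  k1 = f(1.000000, -1.830000) = -1.319600
  k2 = f(1.065000, -1.915774) = -1.415667
  k3 = f(1.065000, -1.922018) = -1.422661
  k4 = f(1.130000, -2.014946) = -1.526739
  p ← -1.830000 + (0.13/6)·(k1 + 2k2 + 2k3 + k4) = -2.014665
p(1.13) ≈ -2.0147

-2.0147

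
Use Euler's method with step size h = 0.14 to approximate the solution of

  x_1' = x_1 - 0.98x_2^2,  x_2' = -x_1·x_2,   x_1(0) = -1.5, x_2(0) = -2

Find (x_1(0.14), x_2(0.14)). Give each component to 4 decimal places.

Euler on (x_1,x_2): x_1_{n+1} = x_1_n + h·x_1', x_2_{n+1} = x_2_n + h·x_2'.
0.000000: (-1.500000, -2.000000); f=(-5.420000, -3.000000) → (-2.258800, -2.420000)
(x_1(0.14), x_2(0.14)) ≈ (-2.2588, -2.4200)

-2.2588, -2.4200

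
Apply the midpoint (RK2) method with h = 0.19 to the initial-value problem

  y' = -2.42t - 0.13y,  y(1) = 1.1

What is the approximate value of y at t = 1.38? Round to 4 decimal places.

Midpoint: k1 = f(t_n, y_n); k2 = f(t_n + h/2, y_n + (h/2)·k1); y_{n+1} = y_n + h·k2.
t=1.000000, y=1.100000:
  k1 = f(1.000000, 1.100000) = -2.563000
  k2 = f(1.095000, 0.856515) = -2.761247
  y ← 1.100000 + 0.19·(-2.761247) = 0.575363
t=1.190000, y=0.575363:
  k1 = f(1.190000, 0.575363) = -2.954597
  k2 = f(1.285000, 0.294676) = -3.148008
  y ← 0.575363 + 0.19·(-3.148008) = -0.022758
y(1.38) ≈ -0.0228

-0.0228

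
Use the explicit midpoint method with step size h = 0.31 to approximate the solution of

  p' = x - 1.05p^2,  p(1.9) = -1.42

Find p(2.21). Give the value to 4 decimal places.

-1.4708

Midpoint: k1 = f(x_n, p_n); k2 = f(x_n + h/2, p_n + (h/2)·k1); p_{n+1} = p_n + h·k2.
x=1.900000, p=-1.420000:
  k1 = f(1.900000, -1.420000) = -0.217220
  k2 = f(2.055000, -1.453669) = -0.163812
  p ← -1.420000 + 0.31·(-0.163812) = -1.470782
p(2.21) ≈ -1.4708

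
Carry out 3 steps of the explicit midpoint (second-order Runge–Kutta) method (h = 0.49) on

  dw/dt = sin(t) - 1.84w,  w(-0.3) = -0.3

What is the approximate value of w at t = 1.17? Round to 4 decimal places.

Midpoint: k1 = f(t_n, w_n); k2 = f(t_n + h/2, w_n + (h/2)·k1); w_{n+1} = w_n + h·k2.
t=-0.300000, w=-0.300000:
  k1 = f(-0.300000, -0.300000) = 0.256480
  k2 = f(-0.055000, -0.237162) = 0.381407
  w ← -0.300000 + 0.49·0.381407 = -0.113111
t=0.190000, w=-0.113111:
  k1 = f(0.190000, -0.113111) = 0.396983
  k2 = f(0.435000, -0.015850) = 0.450574
  w ← -0.113111 + 0.49·0.450574 = 0.107671
t=0.680000, w=0.107671:
  k1 = f(0.680000, 0.107671) = 0.430679
  k2 = f(0.925000, 0.213187) = 0.406357
  w ← 0.107671 + 0.49·0.406357 = 0.306785
w(1.17) ≈ 0.3068

0.3068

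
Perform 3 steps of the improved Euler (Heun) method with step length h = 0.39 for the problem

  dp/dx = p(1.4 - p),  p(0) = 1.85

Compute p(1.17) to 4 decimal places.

1.4843

Heun: k1 = f(x_n, p_n); k2 = f(x_n + h, p_n + h·k1); p_{n+1} = p_n + (h/2)·(k1 + k2).
x=0.000000, p=1.850000:
  k1 = f(0.000000, 1.850000) = -0.832500
  k2 = f(0.390000, 1.525325) = -0.191161
  p ← 1.850000 + (0.39/2)·(-0.832500 + (-0.191161)) = 1.650386
x=0.390000, p=1.650386:
  k1 = f(0.390000, 1.650386) = -0.413234
  k2 = f(0.780000, 1.489225) = -0.132876
  p ← 1.650386 + (0.39/2)·(-0.413234 + (-0.132876)) = 1.543895
x=0.780000, p=1.543895:
  k1 = f(0.780000, 1.543895) = -0.222158
  k2 = f(1.170000, 1.457253) = -0.083432
  p ← 1.543895 + (0.39/2)·(-0.222158 + (-0.083432)) = 1.484305
p(1.17) ≈ 1.4843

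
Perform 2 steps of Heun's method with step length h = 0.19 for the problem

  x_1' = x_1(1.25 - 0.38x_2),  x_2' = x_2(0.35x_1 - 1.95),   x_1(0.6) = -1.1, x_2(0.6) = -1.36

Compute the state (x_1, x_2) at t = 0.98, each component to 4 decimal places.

Heun on (x_1,x_2): k1 = f(t_n, state_n); k2 = f(t_n + h, state_n + h·k1); state_{n+1} = state_n + (h/2)·(k1 + k2).
0.600000: (-1.100000, -1.360000)
  k1 = (-1.943480, 3.175600)
  predictor → (-1.469261, -0.756636)
  k2 = (-2.259021, 1.864534)
  → (-1.499238, -0.881187)
0.790000: (-1.499238, -0.881187)
  k1 = (-2.376068, 2.180703)
  predictor → (-1.950691, -0.466854)
  k2 = (-2.784424, 1.229105)
  → (-1.989484, -0.557255)
(x_1(0.98), x_2(0.98)) ≈ (-1.9895, -0.5573)

-1.9895, -0.5573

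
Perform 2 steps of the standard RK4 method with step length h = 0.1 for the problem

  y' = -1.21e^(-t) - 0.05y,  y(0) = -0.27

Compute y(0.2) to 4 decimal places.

RK4: k1 = f(t_n, y_n); k2 = f(t_n + h/2, y_n + (h/2)·k1); k3 = f(t_n + h/2, y_n + (h/2)·k2); k4 = f(t_n + h, y_n + h·k3); y_{n+1} = y_n + (h/6)·(k1 + 2k2 + 2k3 + k4).
t=0.000000, y=-0.270000:
  k1 = f(0.000000, -0.270000) = -1.196500
  k2 = f(0.050000, -0.329825) = -1.134496
  k3 = f(0.050000, -0.326725) = -1.134651
  k4 = f(0.100000, -0.383465) = -1.075680
  y ← -0.270000 + (0.1/6)·(k1 + 2k2 + 2k3 + k4) = -0.383508
t=0.100000, y=-0.383508:
  k1 = f(0.100000, -0.383508) = -1.075678
  k2 = f(0.150000, -0.437292) = -1.019592
  k3 = f(0.150000, -0.434488) = -1.019732
  k4 = f(0.200000, -0.485481) = -0.966390
  y ← -0.383508 + (0.1/6)·(k1 + 2k2 + 2k3 + k4) = -0.485520
y(0.2) ≈ -0.4855

-0.4855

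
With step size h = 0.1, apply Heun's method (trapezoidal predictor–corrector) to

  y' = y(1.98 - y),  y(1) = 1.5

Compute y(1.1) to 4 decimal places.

1.5681

Heun: k1 = f(x_n, y_n); k2 = f(x_n + h, y_n + h·k1); y_{n+1} = y_n + (h/2)·(k1 + k2).
x=1.000000, y=1.500000:
  k1 = f(1.000000, 1.500000) = 0.720000
  k2 = f(1.100000, 1.572000) = 0.641376
  y ← 1.500000 + (0.1/2)·(0.720000 + 0.641376) = 1.568069
y(1.1) ≈ 1.5681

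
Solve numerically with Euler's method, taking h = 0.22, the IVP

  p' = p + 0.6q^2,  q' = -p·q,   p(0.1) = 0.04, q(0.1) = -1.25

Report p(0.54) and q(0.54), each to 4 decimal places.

Euler on (p,q): p_{n+1} = p_n + h·p', q_{n+1} = q_n + h·q'.
0.100000: (0.040000, -1.250000); f=(0.977500, 0.050000) → (0.255050, -1.239000)
0.320000: (0.255050, -1.239000); f=(1.176123, 0.316007) → (0.513797, -1.169478)
(p(0.54), q(0.54)) ≈ (0.5138, -1.1695)

0.5138, -1.1695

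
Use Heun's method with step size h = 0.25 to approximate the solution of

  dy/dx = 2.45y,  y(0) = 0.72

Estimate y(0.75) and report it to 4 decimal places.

4.1996

Heun: k1 = f(x_n, y_n); k2 = f(x_n + h, y_n + h·k1); y_{n+1} = y_n + (h/2)·(k1 + k2).
x=0.000000, y=0.720000:
  k1 = f(0.000000, 0.720000) = 1.764000
  k2 = f(0.250000, 1.161000) = 2.844450
  y ← 0.720000 + (0.25/2)·(1.764000 + 2.844450) = 1.296056
x=0.250000, y=1.296056:
  k1 = f(0.250000, 1.296056) = 3.175338
  k2 = f(0.500000, 2.089891) = 5.120232
  y ← 1.296056 + (0.25/2)·(3.175338 + 5.120232) = 2.333003
x=0.500000, y=2.333003:
  k1 = f(0.500000, 2.333003) = 5.715856
  k2 = f(0.750000, 3.761967) = 9.216818
  y ← 2.333003 + (0.25/2)·(5.715856 + 9.216818) = 4.199587
y(0.75) ≈ 4.1996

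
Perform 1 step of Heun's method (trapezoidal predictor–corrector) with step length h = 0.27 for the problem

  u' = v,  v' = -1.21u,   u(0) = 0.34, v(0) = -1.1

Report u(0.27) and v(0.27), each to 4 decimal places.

Heun on (u,v): k1 = f(t_n, state_n); k2 = f(t_n + h, state_n + h·k1); state_{n+1} = state_n + (h/2)·(k1 + k2).
0.000000: (0.340000, -1.100000)
  k1 = (-1.100000, -0.411400)
  predictor → (0.043000, -1.211078)
  k2 = (-1.211078, -0.052030)
  → (0.028004, -1.162563)
(u(0.27), v(0.27)) ≈ (0.0280, -1.1626)

0.0280, -1.1626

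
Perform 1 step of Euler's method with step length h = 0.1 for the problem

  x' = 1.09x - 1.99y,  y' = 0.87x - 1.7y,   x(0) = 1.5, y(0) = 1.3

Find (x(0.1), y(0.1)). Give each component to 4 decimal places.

1.4048, 1.2095

Euler on (x,y): x_{n+1} = x_n + h·x', y_{n+1} = y_n + h·y'.
0.000000: (1.500000, 1.300000); f=(-0.952000, -0.905000) → (1.404800, 1.209500)
(x(0.1), y(0.1)) ≈ (1.4048, 1.2095)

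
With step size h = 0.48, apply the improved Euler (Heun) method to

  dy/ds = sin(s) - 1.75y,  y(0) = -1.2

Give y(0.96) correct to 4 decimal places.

-0.0444

Heun: k1 = f(s_n, y_n); k2 = f(s_n + h, y_n + h·k1); y_{n+1} = y_n + (h/2)·(k1 + k2).
s=0.000000, y=-1.200000:
  k1 = f(0.000000, -1.200000) = 2.100000
  k2 = f(0.480000, -0.192000) = 0.797779
  y ← -1.200000 + (0.48/2)·(2.100000 + 0.797779) = -0.504533
s=0.480000, y=-0.504533:
  k1 = f(0.480000, -0.504533) = 1.344712
  k2 = f(0.960000, 0.140929) = 0.572566
  y ← -0.504533 + (0.48/2)·(1.344712 + 0.572566) = -0.044386
y(0.96) ≈ -0.0444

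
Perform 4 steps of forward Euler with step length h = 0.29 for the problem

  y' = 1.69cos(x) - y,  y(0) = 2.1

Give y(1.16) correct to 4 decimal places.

1.5529

Euler: y_{n+1} = y_n + h·f(x_n, y_n).
x=0.000000, y=2.100000: f=-0.410000 → y ← 2.100000 + 0.29·(-0.410000) = 1.981100
x=0.290000, y=1.981100: f=-0.361668 → y ← 1.981100 + 0.29·(-0.361668) = 1.876216
x=0.580000, y=1.876216: f=-0.462594 → y ← 1.876216 + 0.29·(-0.462594) = 1.742064
x=0.870000, y=1.742064: f=-0.652307 → y ← 1.742064 + 0.29·(-0.652307) = 1.552895
y(1.16) ≈ 1.5529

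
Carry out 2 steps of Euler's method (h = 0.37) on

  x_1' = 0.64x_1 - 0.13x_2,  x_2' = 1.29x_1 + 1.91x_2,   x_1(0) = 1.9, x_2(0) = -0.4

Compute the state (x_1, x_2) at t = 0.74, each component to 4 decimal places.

2.9194, 1.5134

Euler on (x_1,x_2): x_1_{n+1} = x_1_n + h·x_1', x_2_{n+1} = x_2_n + h·x_2'.
0.000000: (1.900000, -0.400000); f=(1.268000, 1.687000) → (2.369160, 0.224190)
0.370000: (2.369160, 0.224190); f=(1.487118, 3.484419) → (2.919394, 1.513425)
(x_1(0.74), x_2(0.74)) ≈ (2.9194, 1.5134)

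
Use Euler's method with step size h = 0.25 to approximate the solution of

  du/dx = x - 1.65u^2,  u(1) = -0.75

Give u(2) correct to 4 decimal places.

Euler: u_{n+1} = u_n + h·f(x_n, u_n).
x=1.000000, u=-0.750000: f=0.071875 → u ← -0.750000 + 0.25·0.071875 = -0.732031
x=1.250000, u=-0.732031: f=0.365815 → u ← -0.732031 + 0.25·0.365815 = -0.640578
x=1.500000, u=-0.640578: f=0.822940 → u ← -0.640578 + 0.25·0.822940 = -0.434843
x=1.750000, u=-0.434843: f=1.438005 → u ← -0.434843 + 0.25·1.438005 = -0.075341
u(2) ≈ -0.0753

-0.0753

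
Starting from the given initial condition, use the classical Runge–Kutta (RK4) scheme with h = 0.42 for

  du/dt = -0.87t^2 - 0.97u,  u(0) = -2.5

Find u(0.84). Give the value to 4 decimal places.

RK4: k1 = f(t_n, u_n); k2 = f(t_n + h/2, u_n + (h/2)·k1); k3 = f(t_n + h/2, u_n + (h/2)·k2); k4 = f(t_n + h, u_n + h·k3); u_{n+1} = u_n + (h/6)·(k1 + 2k2 + 2k3 + k4).
t=0.000000, u=-2.500000:
  k1 = f(0.000000, -2.500000) = 2.425000
  k2 = f(0.210000, -1.990750) = 1.892660
  k3 = f(0.210000, -2.102541) = 2.001098
  k4 = f(0.420000, -1.659539) = 1.456285
  u ← -2.500000 + (0.42/6)·(k1 + 2k2 + 2k3 + k4) = -1.683184
t=0.420000, u=-1.683184:
  k1 = f(0.420000, -1.683184) = 1.479220
  k2 = f(0.630000, -1.372548) = 0.986068
  k3 = f(0.630000, -1.476110) = 1.086523
  k4 = f(0.840000, -1.226844) = 0.576167
  u ← -1.683184 + (0.42/6)·(k1 + 2k2 + 2k3 + k4) = -1.249144
u(0.84) ≈ -1.2491

-1.2491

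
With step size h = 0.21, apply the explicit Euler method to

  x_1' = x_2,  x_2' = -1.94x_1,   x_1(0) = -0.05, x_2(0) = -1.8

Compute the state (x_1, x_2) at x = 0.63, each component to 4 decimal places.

-1.1388, -1.2786

Euler on (x_1,x_2): x_1_{n+1} = x_1_n + h·x_1', x_2_{n+1} = x_2_n + h·x_2'.
0.000000: (-0.050000, -1.800000); f=(-1.800000, 0.097000) → (-0.428000, -1.779630)
0.210000: (-0.428000, -1.779630); f=(-1.779630, 0.830320) → (-0.801722, -1.605263)
0.420000: (-0.801722, -1.605263); f=(-1.605263, 1.555341) → (-1.138827, -1.278641)
(x_1(0.63), x_2(0.63)) ≈ (-1.1388, -1.2786)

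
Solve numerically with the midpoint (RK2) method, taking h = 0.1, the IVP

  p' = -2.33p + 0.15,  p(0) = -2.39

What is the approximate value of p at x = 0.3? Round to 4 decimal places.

Midpoint: k1 = f(x_n, p_n); k2 = f(x_n + h/2, p_n + (h/2)·k1); p_{n+1} = p_n + h·k2.
x=0.000000, p=-2.390000:
  k1 = f(0.000000, -2.390000) = 5.718700
  k2 = f(0.050000, -2.104065) = 5.052471
  p ← -2.390000 + 0.1·5.052471 = -1.884753
x=0.100000, p=-1.884753:
  k1 = f(0.100000, -1.884753) = 4.541474
  k2 = f(0.150000, -1.657679) = 4.012392
  p ← -1.884753 + 0.1·4.012392 = -1.483514
x=0.200000, p=-1.483514:
  k1 = f(0.200000, -1.483514) = 3.606587
  k2 = f(0.250000, -1.303184) = 3.186419
  p ← -1.483514 + 0.1·3.186419 = -1.164872
p(0.3) ≈ -1.1649

-1.1649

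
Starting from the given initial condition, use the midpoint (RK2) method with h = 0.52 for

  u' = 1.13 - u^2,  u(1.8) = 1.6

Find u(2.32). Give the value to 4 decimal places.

1.4032

Midpoint: k1 = f(s_n, u_n); k2 = f(s_n + h/2, u_n + (h/2)·k1); u_{n+1} = u_n + h·k2.
s=1.800000, u=1.600000:
  k1 = f(1.800000, 1.600000) = -1.430000
  k2 = f(2.060000, 1.228200) = -0.378475
  u ← 1.600000 + 0.52·(-0.378475) = 1.403193
u(2.32) ≈ 1.4032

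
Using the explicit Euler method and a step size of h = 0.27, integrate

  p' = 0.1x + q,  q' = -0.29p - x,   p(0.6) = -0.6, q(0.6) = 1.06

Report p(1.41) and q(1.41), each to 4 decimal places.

Euler on (p,q): p_{n+1} = p_n + h·p', q_{n+1} = q_n + h·q'.
0.600000: (-0.600000, 1.060000); f=(1.120000, -0.426000) → (-0.297600, 0.944980)
0.870000: (-0.297600, 0.944980); f=(1.031980, -0.783696) → (-0.018965, 0.733382)
1.140000: (-0.018965, 0.733382); f=(0.847382, -1.134500) → (0.209828, 0.427067)
(p(1.41), q(1.41)) ≈ (0.2098, 0.4271)

0.2098, 0.4271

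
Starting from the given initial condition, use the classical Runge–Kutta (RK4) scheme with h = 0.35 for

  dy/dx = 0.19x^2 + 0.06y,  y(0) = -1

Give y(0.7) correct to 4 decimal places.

RK4: k1 = f(x_n, y_n); k2 = f(x_n + h/2, y_n + (h/2)·k1); k3 = f(x_n + h/2, y_n + (h/2)·k2); k4 = f(x_n + h, y_n + h·k3); y_{n+1} = y_n + (h/6)·(k1 + 2k2 + 2k3 + k4).
x=0.000000, y=-1.000000:
  k1 = f(0.000000, -1.000000) = -0.060000
  k2 = f(0.175000, -1.010500) = -0.054811
  k3 = f(0.175000, -1.009592) = -0.054757
  k4 = f(0.350000, -1.019165) = -0.037875
  y ← -1.000000 + (0.35/6)·(k1 + 2k2 + 2k3 + k4) = -1.018492
x=0.350000, y=-1.018492:
  k1 = f(0.350000, -1.018492) = -0.037835
  k2 = f(0.525000, -1.025113) = -0.009138
  k3 = f(0.525000, -1.020091) = -0.008837
  k4 = f(0.700000, -1.021585) = 0.031805
  y ← -1.018492 + (0.35/6)·(k1 + 2k2 + 2k3 + k4) = -1.020941
y(0.7) ≈ -1.0209

-1.0209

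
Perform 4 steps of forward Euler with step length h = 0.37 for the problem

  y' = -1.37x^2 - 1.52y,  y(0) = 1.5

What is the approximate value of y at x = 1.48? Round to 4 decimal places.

-0.7043

Euler: y_{n+1} = y_n + h·f(x_n, y_n).
x=0.000000, y=1.500000: f=-2.280000 → y ← 1.500000 + 0.37·(-2.280000) = 0.656400
x=0.370000, y=0.656400: f=-1.185281 → y ← 0.656400 + 0.37·(-1.185281) = 0.217846
x=0.740000, y=0.217846: f=-1.081338 → y ← 0.217846 + 0.37·(-1.081338) = -0.182249
x=1.110000, y=-0.182249: f=-1.410958 → y ← -0.182249 + 0.37·(-1.410958) = -0.704304
y(1.48) ≈ -0.7043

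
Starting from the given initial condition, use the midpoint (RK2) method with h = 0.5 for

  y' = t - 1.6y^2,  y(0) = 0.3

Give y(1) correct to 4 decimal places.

0.5896

Midpoint: k1 = f(t_n, y_n); k2 = f(t_n + h/2, y_n + (h/2)·k1); y_{n+1} = y_n + h·k2.
t=0.000000, y=0.300000:
  k1 = f(0.000000, 0.300000) = -0.144000
  k2 = f(0.250000, 0.264000) = 0.138486
  y ← 0.300000 + 0.5·0.138486 = 0.369243
t=0.500000, y=0.369243:
  k1 = f(0.500000, 0.369243) = 0.281855
  k2 = f(0.750000, 0.439707) = 0.440652
  y ← 0.369243 + 0.5·0.440652 = 0.589569
y(1) ≈ 0.5896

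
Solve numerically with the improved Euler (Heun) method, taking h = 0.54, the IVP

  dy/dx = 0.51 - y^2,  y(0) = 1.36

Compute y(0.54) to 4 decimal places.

Heun: k1 = f(x_n, y_n); k2 = f(x_n + h, y_n + h·k1); y_{n+1} = y_n + (h/2)·(k1 + k2).
x=0.000000, y=1.360000:
  k1 = f(0.000000, 1.360000) = -1.339600
  k2 = f(0.540000, 0.636616) = 0.104720
  y ← 1.360000 + (0.54/2)·(-1.339600 + 0.104720) = 1.026582
y(0.54) ≈ 1.0266

1.0266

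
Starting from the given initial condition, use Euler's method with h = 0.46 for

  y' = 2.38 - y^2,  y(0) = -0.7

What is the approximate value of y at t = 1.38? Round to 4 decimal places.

1.6259

Euler: y_{n+1} = y_n + h·f(t_n, y_n).
t=0.000000, y=-0.700000: f=1.890000 → y ← -0.700000 + 0.46·1.890000 = 0.169400
t=0.460000, y=0.169400: f=2.351304 → y ← 0.169400 + 0.46·2.351304 = 1.251000
t=0.920000, y=1.251000: f=0.815000 → y ← 1.251000 + 0.46·0.815000 = 1.625900
y(1.38) ≈ 1.6259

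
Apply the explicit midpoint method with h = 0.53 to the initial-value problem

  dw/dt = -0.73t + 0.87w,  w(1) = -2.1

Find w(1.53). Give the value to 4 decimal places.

-3.8702

Midpoint: k1 = f(t_n, w_n); k2 = f(t_n + h/2, w_n + (h/2)·k1); w_{n+1} = w_n + h·k2.
t=1.000000, w=-2.100000:
  k1 = f(1.000000, -2.100000) = -2.557000
  k2 = f(1.265000, -2.777605) = -3.339966
  w ← -2.100000 + 0.53·(-3.339966) = -3.870182
w(1.53) ≈ -3.8702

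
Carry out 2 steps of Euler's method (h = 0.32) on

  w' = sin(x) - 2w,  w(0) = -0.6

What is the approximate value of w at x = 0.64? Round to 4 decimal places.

0.0229

Euler: w_{n+1} = w_n + h·f(x_n, w_n).
x=0.000000, w=-0.600000: f=1.200000 → w ← -0.600000 + 0.32·1.200000 = -0.216000
x=0.320000, w=-0.216000: f=0.746567 → w ← -0.216000 + 0.32·0.746567 = 0.022901
w(0.64) ≈ 0.0229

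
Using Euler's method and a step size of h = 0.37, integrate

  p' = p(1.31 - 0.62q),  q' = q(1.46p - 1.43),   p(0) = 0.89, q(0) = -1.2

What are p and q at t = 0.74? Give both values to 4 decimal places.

Euler on (p,q): p_{n+1} = p_n + h·p', q_{n+1} = q_n + h·q'.
0.000000: (0.890000, -1.200000); f=(1.828060, 0.156720) → (1.566382, -1.142014)
0.370000: (1.566382, -1.142014); f=(3.161035, -0.978612) → (2.735965, -1.504100)
(p(0.74), q(0.74)) ≈ (2.7360, -1.5041)

2.7360, -1.5041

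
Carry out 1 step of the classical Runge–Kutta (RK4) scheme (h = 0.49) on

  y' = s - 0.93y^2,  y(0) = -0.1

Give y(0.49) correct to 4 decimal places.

0.0174

RK4: k1 = f(s_n, y_n); k2 = f(s_n + h/2, y_n + (h/2)·k1); k3 = f(s_n + h/2, y_n + (h/2)·k2); k4 = f(s_n + h, y_n + h·k3); y_{n+1} = y_n + (h/6)·(k1 + 2k2 + 2k3 + k4).
s=0.000000, y=-0.100000:
  k1 = f(0.000000, -0.100000) = -0.009300
  k2 = f(0.245000, -0.102279) = 0.235271
  k3 = f(0.245000, -0.042359) = 0.243331
  k4 = f(0.490000, 0.019232) = 0.489656
  y ← -0.100000 + (0.49/6)·(k1 + 2k2 + 2k3 + k4) = 0.017401
y(0.49) ≈ 0.0174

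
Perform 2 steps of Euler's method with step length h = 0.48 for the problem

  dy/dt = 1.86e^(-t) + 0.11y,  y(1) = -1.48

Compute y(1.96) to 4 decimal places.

-1.0914

Euler: y_{n+1} = y_n + h·f(t_n, y_n).
t=1.000000, y=-1.480000: f=0.521456 → y ← -1.480000 + 0.48·0.521456 = -1.229701
t=1.480000, y=-1.229701: f=0.288139 → y ← -1.229701 + 0.48·0.288139 = -1.091395
y(1.96) ≈ -1.0914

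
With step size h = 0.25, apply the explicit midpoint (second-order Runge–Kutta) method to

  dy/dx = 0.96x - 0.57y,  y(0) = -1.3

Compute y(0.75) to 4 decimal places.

Midpoint: k1 = f(x_n, y_n); k2 = f(x_n + h/2, y_n + (h/2)·k1); y_{n+1} = y_n + h·k2.
x=0.000000, y=-1.300000:
  k1 = f(0.000000, -1.300000) = 0.741000
  k2 = f(0.125000, -1.207375) = 0.808204
  y ← -1.300000 + 0.25·0.808204 = -1.097949
x=0.250000, y=-1.097949:
  k1 = f(0.250000, -1.097949) = 0.865831
  k2 = f(0.375000, -0.989720) = 0.924141
  y ← -1.097949 + 0.25·0.924141 = -0.866914
x=0.500000, y=-0.866914:
  k1 = f(0.500000, -0.866914) = 0.974141
  k2 = f(0.625000, -0.745146) = 1.024733
  y ← -0.866914 + 0.25·1.024733 = -0.610731
y(0.75) ≈ -0.6107

-0.6107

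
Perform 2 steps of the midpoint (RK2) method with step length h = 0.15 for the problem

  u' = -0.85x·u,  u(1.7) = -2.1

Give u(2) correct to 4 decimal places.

Midpoint: k1 = f(x_n, u_n); k2 = f(x_n + h/2, u_n + (h/2)·k1); u_{n+1} = u_n + h·k2.
x=1.700000, u=-2.100000:
  k1 = f(1.700000, -2.100000) = 3.034500
  k2 = f(1.775000, -1.872413) = 2.825002
  u ← -2.100000 + 0.15·2.825002 = -1.676250
x=1.850000, u=-1.676250:
  k1 = f(1.850000, -1.676250) = 2.635903
  k2 = f(1.925000, -1.478557) = 2.419289
  u ← -1.676250 + 0.15·2.419289 = -1.313356
u(2) ≈ -1.3134

-1.3134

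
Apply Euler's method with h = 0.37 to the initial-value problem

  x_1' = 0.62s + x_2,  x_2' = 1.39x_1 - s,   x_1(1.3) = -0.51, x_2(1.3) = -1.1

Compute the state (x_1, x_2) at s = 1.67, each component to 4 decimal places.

Euler on (x_1,x_2): x_1_{n+1} = x_1_n + h·x_1', x_2_{n+1} = x_2_n + h·x_2'.
1.300000: (-0.510000, -1.100000); f=(-0.294000, -2.008900) → (-0.618780, -1.843293)
(x_1(1.67), x_2(1.67)) ≈ (-0.6188, -1.8433)

-0.6188, -1.8433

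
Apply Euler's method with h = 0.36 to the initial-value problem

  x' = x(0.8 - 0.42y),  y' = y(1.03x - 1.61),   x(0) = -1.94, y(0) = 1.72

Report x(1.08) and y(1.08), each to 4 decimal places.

Euler on (x,y): x_{n+1} = x_n + h·x', y_{n+1} = y_n + h·y'.
0.000000: (-1.940000, 1.720000); f=(-0.150544, -6.206104) → (-1.994196, -0.514197)
0.360000: (-1.994196, -0.514197); f=(-2.026029, 1.884031) → (-2.723566, 0.164054)
0.720000: (-2.723566, 0.164054); f=(-1.991193, -0.724341) → (-3.440396, -0.096709)
(x(1.08), y(1.08)) ≈ (-3.4404, -0.0967)

-3.4404, -0.0967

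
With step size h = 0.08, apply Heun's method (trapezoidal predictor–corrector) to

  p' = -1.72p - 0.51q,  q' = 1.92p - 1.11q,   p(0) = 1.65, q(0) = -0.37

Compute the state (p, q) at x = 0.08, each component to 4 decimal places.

Heun on (p,q): k1 = f(x_n, state_n); k2 = f(x_n + h, state_n + h·k1); state_{n+1} = state_n + (h/2)·(k1 + k2).
0.000000: (1.650000, -0.370000)
  k1 = (-2.649300, 3.578700)
  predictor → (1.438056, -0.083704)
  k2 = (-2.430767, 2.853979)
  → (1.446797, -0.112693)
(p(0.08), q(0.08)) ≈ (1.4468, -0.1127)

1.4468, -0.1127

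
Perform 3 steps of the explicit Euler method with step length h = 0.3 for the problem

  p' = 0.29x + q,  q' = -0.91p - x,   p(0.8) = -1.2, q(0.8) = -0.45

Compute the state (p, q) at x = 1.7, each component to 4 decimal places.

-1.2607, -0.4179

Euler on (p,q): p_{n+1} = p_n + h·p', q_{n+1} = q_n + h·q'.
0.800000: (-1.200000, -0.450000); f=(-0.218000, 0.292000) → (-1.265400, -0.362400)
1.100000: (-1.265400, -0.362400); f=(-0.043400, 0.051514) → (-1.278420, -0.346946)
1.400000: (-1.278420, -0.346946); f=(0.059054, -0.236638) → (-1.260704, -0.417937)
(p(1.7), q(1.7)) ≈ (-1.2607, -0.4179)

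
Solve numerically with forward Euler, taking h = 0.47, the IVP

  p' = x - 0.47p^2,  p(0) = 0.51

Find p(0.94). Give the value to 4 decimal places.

0.6282

Euler: p_{n+1} = p_n + h·f(x_n, p_n).
x=0.000000, p=0.510000: f=-0.122247 → p ← 0.510000 + 0.47·(-0.122247) = 0.452544
x=0.470000, p=0.452544: f=0.373746 → p ← 0.452544 + 0.47·0.373746 = 0.628204
p(0.94) ≈ 0.6282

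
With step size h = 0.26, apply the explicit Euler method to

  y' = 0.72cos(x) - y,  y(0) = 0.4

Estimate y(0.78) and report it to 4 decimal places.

0.5609

Euler: y_{n+1} = y_n + h·f(x_n, y_n).
x=0.000000, y=0.400000: f=0.320000 → y ← 0.400000 + 0.26·0.320000 = 0.483200
x=0.260000, y=0.483200: f=0.212601 → y ← 0.483200 + 0.26·0.212601 = 0.538476
x=0.520000, y=0.538476: f=0.086354 → y ← 0.538476 + 0.26·0.086354 = 0.560928
y(0.78) ≈ 0.5609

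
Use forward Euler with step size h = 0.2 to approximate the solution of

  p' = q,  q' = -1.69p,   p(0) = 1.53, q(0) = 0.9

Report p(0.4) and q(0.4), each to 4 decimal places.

1.7866, -0.1951

Euler on (p,q): p_{n+1} = p_n + h·p', q_{n+1} = q_n + h·q'.
0.000000: (1.530000, 0.900000); f=(0.900000, -2.585700) → (1.710000, 0.382860)
0.200000: (1.710000, 0.382860); f=(0.382860, -2.889900) → (1.786572, -0.195120)
(p(0.4), q(0.4)) ≈ (1.7866, -0.1951)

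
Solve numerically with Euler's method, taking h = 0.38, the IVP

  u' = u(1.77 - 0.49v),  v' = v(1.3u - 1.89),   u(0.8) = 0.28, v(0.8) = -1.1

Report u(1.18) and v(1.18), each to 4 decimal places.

0.5257, -0.4621

Euler on (u,v): u_{n+1} = u_n + h·u', v_{n+1} = v_n + h·v'.
0.800000: (0.280000, -1.100000); f=(0.646520, 1.678600) → (0.525678, -0.462132)
(u(1.18), v(1.18)) ≈ (0.5257, -0.4621)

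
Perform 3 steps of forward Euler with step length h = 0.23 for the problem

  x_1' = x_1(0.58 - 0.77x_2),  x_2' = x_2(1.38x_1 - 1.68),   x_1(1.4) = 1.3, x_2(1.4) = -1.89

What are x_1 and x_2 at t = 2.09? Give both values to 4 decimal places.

Euler on (x_1,x_2): x_1_{n+1} = x_1_n + h·x_1', x_2_{n+1} = x_2_n + h·x_2'.
1.400000: (1.300000, -1.890000); f=(2.645890, -0.215460) → (1.908555, -1.939556)
1.630000: (1.908555, -1.939556); f=(3.957308, -1.849959) → (2.818736, -2.365046)
1.860000: (2.818736, -2.365046); f=(6.768026, -5.226410) → (4.375381, -3.567121)
(x_1(2.09), x_2(2.09)) ≈ (4.3754, -3.5671)

4.3754, -3.5671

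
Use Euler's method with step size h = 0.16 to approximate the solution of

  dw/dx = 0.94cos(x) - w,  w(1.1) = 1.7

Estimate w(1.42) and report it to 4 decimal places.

Euler: w_{n+1} = w_n + h·f(x_n, w_n).
x=1.100000, w=1.700000: f=-1.273620 → w ← 1.700000 + 0.16·(-1.273620) = 1.496221
x=1.260000, w=1.496221: f=-1.208753 → w ← 1.496221 + 0.16·(-1.208753) = 1.302820
w(1.42) ≈ 1.3028

1.3028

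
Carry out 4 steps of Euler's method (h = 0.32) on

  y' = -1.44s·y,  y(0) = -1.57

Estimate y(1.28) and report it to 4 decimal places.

-0.5263

Euler: y_{n+1} = y_n + h·f(s_n, y_n).
s=0.000000, y=-1.570000: f=0.000000 → y ← -1.570000 + 0.32·0.000000 = -1.570000
s=0.320000, y=-1.570000: f=0.723456 → y ← -1.570000 + 0.32·0.723456 = -1.338494
s=0.640000, y=-1.338494: f=1.233556 → y ← -1.338494 + 0.32·1.233556 = -0.943756
s=0.960000, y=-0.943756: f=1.304648 → y ← -0.943756 + 0.32·1.304648 = -0.526269
y(1.28) ≈ -0.5263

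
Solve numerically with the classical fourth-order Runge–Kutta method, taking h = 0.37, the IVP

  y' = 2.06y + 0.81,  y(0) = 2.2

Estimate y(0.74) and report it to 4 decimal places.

11.4886

RK4: k1 = f(x_n, y_n); k2 = f(x_n + h/2, y_n + (h/2)·k1); k3 = f(x_n + h/2, y_n + (h/2)·k2); k4 = f(x_n + h, y_n + h·k3); y_{n+1} = y_n + (h/6)·(k1 + 2k2 + 2k3 + k4).
x=0.000000, y=2.200000:
  k1 = f(0.000000, 2.200000) = 5.342000
  k2 = f(0.185000, 3.188270) = 7.377836
  k3 = f(0.185000, 3.564900) = 8.153693
  k4 = f(0.370000, 5.216867) = 11.556745
  y ← 2.200000 + (0.37/6)·(k1 + 2k2 + 2k3 + k4) = 5.157645
x=0.370000, y=5.157645:
  k1 = f(0.370000, 5.157645) = 11.434748
  k2 = f(0.555000, 7.273073) = 15.792530
  k3 = f(0.555000, 8.079263) = 17.453281
  k4 = f(0.740000, 11.615359) = 24.737639
  y ← 5.157645 + (0.37/6)·(k1 + 2k2 + 2k3 + k4) = 11.488592
y(0.74) ≈ 11.4886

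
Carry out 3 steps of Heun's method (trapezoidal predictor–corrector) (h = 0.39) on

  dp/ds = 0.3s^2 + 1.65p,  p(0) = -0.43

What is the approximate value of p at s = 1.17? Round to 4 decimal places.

-2.4630

Heun: k1 = f(s_n, p_n); k2 = f(s_n + h, p_n + h·k1); p_{n+1} = p_n + (h/2)·(k1 + k2).
s=0.000000, p=-0.430000:
  k1 = f(0.000000, -0.430000) = -0.709500
  k2 = f(0.390000, -0.706705) = -1.120433
  p ← -0.430000 + (0.39/2)·(-0.709500 + (-1.120433)) = -0.786837
s=0.390000, p=-0.786837:
  k1 = f(0.390000, -0.786837) = -1.252651
  k2 = f(0.780000, -1.275371) = -1.921842
  p ← -0.786837 + (0.39/2)·(-1.252651 + (-1.921842)) = -1.405863
s=0.780000, p=-1.405863:
  k1 = f(0.780000, -1.405863) = -2.137154
  k2 = f(1.170000, -2.239353) = -3.284263
  p ← -1.405863 + (0.39/2)·(-2.137154 + (-3.284263)) = -2.463039
p(1.17) ≈ -2.4630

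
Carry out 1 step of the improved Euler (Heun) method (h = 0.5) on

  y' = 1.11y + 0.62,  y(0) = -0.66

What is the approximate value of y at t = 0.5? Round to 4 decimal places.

-0.7319

Heun: k1 = f(t_n, y_n); k2 = f(t_n + h, y_n + h·k1); y_{n+1} = y_n + (h/2)·(k1 + k2).
t=0.000000, y=-0.660000:
  k1 = f(0.000000, -0.660000) = -0.112600
  k2 = f(0.500000, -0.716300) = -0.175093
  y ← -0.660000 + (0.5/2)·(-0.112600 + (-0.175093)) = -0.731923
y(0.5) ≈ -0.7319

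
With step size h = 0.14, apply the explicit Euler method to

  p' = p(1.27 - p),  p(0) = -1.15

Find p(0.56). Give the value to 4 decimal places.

-5.1424

Euler: p_{n+1} = p_n + h·f(x_n, p_n).
x=0.000000, p=-1.150000: f=-2.783000 → p ← -1.150000 + 0.14·(-2.783000) = -1.539620
x=0.140000, p=-1.539620: f=-4.325747 → p ← -1.539620 + 0.14·(-4.325747) = -2.145225
x=0.280000, p=-2.145225: f=-7.326424 → p ← -2.145225 + 0.14·(-7.326424) = -3.170924
x=0.420000, p=-3.170924: f=-14.081832 → p ← -3.170924 + 0.14·(-14.081832) = -5.142380
p(0.56) ≈ -5.1424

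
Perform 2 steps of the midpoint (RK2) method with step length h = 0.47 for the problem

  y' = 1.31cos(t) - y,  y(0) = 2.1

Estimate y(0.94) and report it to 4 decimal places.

Midpoint: k1 = f(t_n, y_n); k2 = f(t_n + h/2, y_n + (h/2)·k1); y_{n+1} = y_n + h·k2.
t=0.000000, y=2.100000:
  k1 = f(0.000000, 2.100000) = -0.790000
  k2 = f(0.235000, 1.914350) = -0.640356
  y ← 2.100000 + 0.47·(-0.640356) = 1.799033
t=0.470000, y=1.799033:
  k1 = f(0.470000, 1.799033) = -0.631078
  k2 = f(0.705000, 1.650729) = -0.653018
  y ← 1.799033 + 0.47·(-0.653018) = 1.492114
y(0.94) ≈ 1.4921

1.4921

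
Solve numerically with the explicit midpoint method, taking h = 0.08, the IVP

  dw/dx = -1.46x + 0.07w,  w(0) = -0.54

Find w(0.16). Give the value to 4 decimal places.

Midpoint: k1 = f(x_n, w_n); k2 = f(x_n + h/2, w_n + (h/2)·k1); w_{n+1} = w_n + h·k2.
x=0.000000, w=-0.540000:
  k1 = f(0.000000, -0.540000) = -0.037800
  k2 = f(0.040000, -0.541512) = -0.096306
  w ← -0.540000 + 0.08·(-0.096306) = -0.547704
x=0.080000, w=-0.547704:
  k1 = f(0.080000, -0.547704) = -0.155139
  k2 = f(0.120000, -0.553910) = -0.213974
  w ← -0.547704 + 0.08·(-0.213974) = -0.564822
w(0.16) ≈ -0.5648

-0.5648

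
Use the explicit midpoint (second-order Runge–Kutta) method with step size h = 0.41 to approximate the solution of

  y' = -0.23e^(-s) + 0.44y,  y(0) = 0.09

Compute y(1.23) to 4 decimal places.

-0.0733

Midpoint: k1 = f(s_n, y_n); k2 = f(s_n + h/2, y_n + (h/2)·k1); y_{n+1} = y_n + h·k2.
s=0.000000, y=0.090000:
  k1 = f(0.000000, 0.090000) = -0.190400
  k2 = f(0.205000, 0.050968) = -0.164943
  y ← 0.090000 + 0.41·(-0.164943) = 0.022373
s=0.410000, y=0.022373:
  k1 = f(0.410000, 0.022373) = -0.142795
  k2 = f(0.615000, -0.006900) = -0.127383
  y ← 0.022373 + 0.41·(-0.127383) = -0.029854
s=0.820000, y=-0.029854:
  k1 = f(0.820000, -0.029854) = -0.114435
  k2 = f(1.025000, -0.053313) = -0.105981
  y ← -0.029854 + 0.41·(-0.105981) = -0.073306
y(1.23) ≈ -0.0733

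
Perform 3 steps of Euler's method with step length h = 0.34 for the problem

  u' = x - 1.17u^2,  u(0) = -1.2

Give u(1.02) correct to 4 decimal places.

Euler: u_{n+1} = u_n + h·f(x_n, u_n).
x=0.000000, u=-1.200000: f=-1.684800 → u ← -1.200000 + 0.34·(-1.684800) = -1.772832
x=0.340000, u=-1.772832: f=-3.337232 → u ← -1.772832 + 0.34·(-3.337232) = -2.907491
x=0.680000, u=-2.907491: f=-9.210599 → u ← -2.907491 + 0.34·(-9.210599) = -6.039094
u(1.02) ≈ -6.0391

-6.0391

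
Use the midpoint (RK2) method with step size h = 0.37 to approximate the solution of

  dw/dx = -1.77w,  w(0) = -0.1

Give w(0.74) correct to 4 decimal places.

Midpoint: k1 = f(x_n, w_n); k2 = f(x_n + h/2, w_n + (h/2)·k1); w_{n+1} = w_n + h·k2.
x=0.000000, w=-0.100000:
  k1 = f(0.000000, -0.100000) = 0.177000
  k2 = f(0.185000, -0.067255) = 0.119041
  w ← -0.100000 + 0.37·0.119041 = -0.055955
x=0.370000, w=-0.055955:
  k1 = f(0.370000, -0.055955) = 0.099040
  k2 = f(0.555000, -0.037632) = 0.066609
  w ← -0.055955 + 0.37·0.066609 = -0.031309
w(0.74) ≈ -0.0313

-0.0313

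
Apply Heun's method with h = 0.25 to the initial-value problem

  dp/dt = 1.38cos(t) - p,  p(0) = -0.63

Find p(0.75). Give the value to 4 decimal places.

Heun: k1 = f(t_n, p_n); k2 = f(t_n + h, p_n + h·k1); p_{n+1} = p_n + (h/2)·(k1 + k2).
t=0.000000, p=-0.630000:
  k1 = f(0.000000, -0.630000) = 2.010000
  k2 = f(0.250000, -0.127500) = 1.464599
  p ← -0.630000 + (0.25/2)·(2.010000 + 1.464599) = -0.195675
t=0.250000, p=-0.195675:
  k1 = f(0.250000, -0.195675) = 1.532774
  k2 = f(0.500000, 0.187518) = 1.023545
  p ← -0.195675 + (0.25/2)·(1.532774 + 1.023545) = 0.123865
t=0.500000, p=0.123865:
  k1 = f(0.500000, 0.123865) = 1.087199
  k2 = f(0.750000, 0.395665) = 0.614066
  p ← 0.123865 + (0.25/2)·(1.087199 + 0.614066) = 0.336523
p(0.75) ≈ 0.3365

0.3365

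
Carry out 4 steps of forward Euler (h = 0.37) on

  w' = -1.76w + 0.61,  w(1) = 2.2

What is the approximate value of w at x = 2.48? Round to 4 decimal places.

Euler: w_{n+1} = w_n + h·f(x_n, w_n).
x=1.000000, w=2.200000: f=-3.262000 → w ← 2.200000 + 0.37·(-3.262000) = 0.993060
x=1.370000, w=0.993060: f=-1.137786 → w ← 0.993060 + 0.37·(-1.137786) = 0.572079
x=1.740000, w=0.572079: f=-0.396860 → w ← 0.572079 + 0.37·(-0.396860) = 0.425241
x=2.110000, w=0.425241: f=-0.138425 → w ← 0.425241 + 0.37·(-0.138425) = 0.374024
w(2.48) ≈ 0.3740

0.3740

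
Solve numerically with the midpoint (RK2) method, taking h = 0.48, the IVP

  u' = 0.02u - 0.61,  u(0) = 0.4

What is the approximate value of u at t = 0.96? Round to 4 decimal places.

Midpoint: k1 = f(t_n, u_n); k2 = f(t_n + h/2, u_n + (h/2)·k1); u_{n+1} = u_n + h·k2.
t=0.000000, u=0.400000:
  k1 = f(0.000000, 0.400000) = -0.602000
  k2 = f(0.240000, 0.255520) = -0.604890
  u ← 0.400000 + 0.48·(-0.604890) = 0.109653
t=0.480000, u=0.109653:
  k1 = f(0.480000, 0.109653) = -0.607807
  k2 = f(0.720000, -0.036221) = -0.610724
  u ← 0.109653 + 0.48·(-0.610724) = -0.183495
u(0.96) ≈ -0.1835

-0.1835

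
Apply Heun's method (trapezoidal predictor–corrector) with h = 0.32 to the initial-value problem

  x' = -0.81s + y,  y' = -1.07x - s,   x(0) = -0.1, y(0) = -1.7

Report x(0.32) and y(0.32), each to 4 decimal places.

-0.6800, -1.6238

Heun on (x,y): k1 = f(s_n, state_n); k2 = f(s_n + h, state_n + h·k1); state_{n+1} = state_n + (h/2)·(k1 + k2).
0.000000: (-0.100000, -1.700000)
  k1 = (-1.700000, 0.107000)
  predictor → (-0.644000, -1.665760)
  k2 = (-1.924960, 0.369080)
  → (-0.679994, -1.623827)
(x(0.32), y(0.32)) ≈ (-0.6800, -1.6238)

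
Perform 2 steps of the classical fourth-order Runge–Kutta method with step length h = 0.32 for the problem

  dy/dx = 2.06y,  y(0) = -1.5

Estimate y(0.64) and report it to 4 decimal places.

RK4: k1 = f(x_n, y_n); k2 = f(x_n + h/2, y_n + (h/2)·k1); k3 = f(x_n + h/2, y_n + (h/2)·k2); k4 = f(x_n + h, y_n + h·k3); y_{n+1} = y_n + (h/6)·(k1 + 2k2 + 2k3 + k4).
x=0.000000, y=-1.500000:
  k1 = f(0.000000, -1.500000) = -3.090000
  k2 = f(0.160000, -1.994400) = -4.108464
  k3 = f(0.160000, -2.157354) = -4.444150
  k4 = f(0.320000, -2.922128) = -6.019584
  y ← -1.500000 + (0.32/6)·(k1 + 2k2 + 2k3 + k4) = -2.898123
x=0.320000, y=-2.898123:
  k1 = f(0.320000, -2.898123) = -5.970134
  k2 = f(0.480000, -3.853345) = -7.937890
  k3 = f(0.480000, -4.168186) = -8.586462
  k4 = f(0.640000, -5.645791) = -11.630330
  y ← -2.898123 + (0.32/6)·(k1 + 2k2 + 2k3 + k4) = -5.599412
y(0.64) ≈ -5.5994

-5.5994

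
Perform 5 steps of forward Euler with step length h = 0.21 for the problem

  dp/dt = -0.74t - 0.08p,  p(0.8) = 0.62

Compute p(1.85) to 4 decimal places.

-0.3523

Euler: p_{n+1} = p_n + h·f(t_n, p_n).
t=0.800000, p=0.620000: f=-0.641600 → p ← 0.620000 + 0.21·(-0.641600) = 0.485264
t=1.010000, p=0.485264: f=-0.786221 → p ← 0.485264 + 0.21·(-0.786221) = 0.320158
t=1.220000, p=0.320158: f=-0.928413 → p ← 0.320158 + 0.21·(-0.928413) = 0.125191
t=1.430000, p=0.125191: f=-1.068215 → p ← 0.125191 + 0.21·(-1.068215) = -0.099134
t=1.640000, p=-0.099134: f=-1.205669 → p ← -0.099134 + 0.21·(-1.205669) = -0.352325
p(1.85) ≈ -0.3523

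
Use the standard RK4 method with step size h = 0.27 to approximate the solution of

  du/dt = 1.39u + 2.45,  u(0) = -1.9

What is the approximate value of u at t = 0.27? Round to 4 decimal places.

-1.9626

RK4: k1 = f(t_n, u_n); k2 = f(t_n + h/2, u_n + (h/2)·k1); k3 = f(t_n + h/2, u_n + (h/2)·k2); k4 = f(t_n + h, u_n + h·k3); u_{n+1} = u_n + (h/6)·(k1 + 2k2 + 2k3 + k4).
t=0.000000, u=-1.900000:
  k1 = f(0.000000, -1.900000) = -0.191000
  k2 = f(0.135000, -1.925785) = -0.226841
  k3 = f(0.135000, -1.930624) = -0.233567
  k4 = f(0.270000, -1.963063) = -0.278658
  u ← -1.900000 + (0.27/6)·(k1 + 2k2 + 2k3 + k4) = -1.962571
u(0.27) ≈ -1.9626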